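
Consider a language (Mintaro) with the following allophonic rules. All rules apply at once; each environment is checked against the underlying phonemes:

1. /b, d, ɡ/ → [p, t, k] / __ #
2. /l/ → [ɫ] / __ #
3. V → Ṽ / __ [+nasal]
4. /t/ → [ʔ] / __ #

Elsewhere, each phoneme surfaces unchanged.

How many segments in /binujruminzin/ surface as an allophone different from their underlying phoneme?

4

Segments that undergo a rule: /i/ → [ĩ] (rule 3); /u/ → [ũ] (rule 3); /i/ → [ĩ] (rule 3); /i/ → [ĩ] (rule 3).
All other segments surface unchanged.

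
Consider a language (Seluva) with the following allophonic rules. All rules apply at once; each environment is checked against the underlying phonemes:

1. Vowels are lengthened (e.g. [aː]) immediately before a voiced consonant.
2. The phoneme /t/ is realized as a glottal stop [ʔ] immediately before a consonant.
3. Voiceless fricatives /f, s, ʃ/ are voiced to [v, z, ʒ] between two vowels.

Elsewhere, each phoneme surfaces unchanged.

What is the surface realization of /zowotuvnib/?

[zoːwotuːvniːb]

/o/ meets the environment for rule 1 (before a voiced consonant) → [oː].
/o/ (between /w/ and /t/) fails the environment for rule 1, so it stays [o].
/t/ — between /o/ and /u/; rule 2 does not apply here → [t].
/u/ (between /t/ and /v/) occurs before a voiced consonant → [uː] by rule 1.
/i/ (between /n/ and /b/): before a voiced consonant, so rule 1 applies → [iː].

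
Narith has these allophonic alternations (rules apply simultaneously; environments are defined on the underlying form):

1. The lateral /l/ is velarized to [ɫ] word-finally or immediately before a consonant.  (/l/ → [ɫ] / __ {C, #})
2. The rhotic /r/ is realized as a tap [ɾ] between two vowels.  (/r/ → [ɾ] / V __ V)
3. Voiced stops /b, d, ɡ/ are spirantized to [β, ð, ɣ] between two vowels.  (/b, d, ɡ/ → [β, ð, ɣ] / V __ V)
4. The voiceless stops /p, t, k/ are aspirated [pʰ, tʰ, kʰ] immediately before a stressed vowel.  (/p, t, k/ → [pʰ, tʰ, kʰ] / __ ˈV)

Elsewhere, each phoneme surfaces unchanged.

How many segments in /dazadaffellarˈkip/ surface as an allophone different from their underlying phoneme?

3

Segments that undergo a rule: /d/ → [ð] (rule 3); /l/ → [ɫ] (rule 1); /k/ → [kʰ] (rule 4).
All other segments surface unchanged.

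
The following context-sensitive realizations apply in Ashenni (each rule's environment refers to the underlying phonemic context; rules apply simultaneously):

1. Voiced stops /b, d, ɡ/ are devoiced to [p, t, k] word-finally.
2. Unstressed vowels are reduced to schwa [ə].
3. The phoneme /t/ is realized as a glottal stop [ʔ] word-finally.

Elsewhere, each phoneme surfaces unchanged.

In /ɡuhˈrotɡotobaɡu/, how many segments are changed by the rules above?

5

Segments that undergo a rule: /u/ → [ə] (rule 2); /o/ → [ə] (rule 2); /o/ → [ə] (rule 2); /a/ → [ə] (rule 2); /u/ → [ə] (rule 2).
All other segments surface unchanged.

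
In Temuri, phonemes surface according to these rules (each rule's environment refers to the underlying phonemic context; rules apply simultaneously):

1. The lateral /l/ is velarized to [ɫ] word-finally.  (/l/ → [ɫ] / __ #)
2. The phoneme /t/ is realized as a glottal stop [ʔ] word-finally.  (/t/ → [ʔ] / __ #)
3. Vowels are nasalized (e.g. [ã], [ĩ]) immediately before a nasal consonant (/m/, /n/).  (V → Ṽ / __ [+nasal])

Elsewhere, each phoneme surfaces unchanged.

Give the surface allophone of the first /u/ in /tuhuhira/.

[u]

/u/ — between /t/ and /h/; rule 3 does not apply here → [u].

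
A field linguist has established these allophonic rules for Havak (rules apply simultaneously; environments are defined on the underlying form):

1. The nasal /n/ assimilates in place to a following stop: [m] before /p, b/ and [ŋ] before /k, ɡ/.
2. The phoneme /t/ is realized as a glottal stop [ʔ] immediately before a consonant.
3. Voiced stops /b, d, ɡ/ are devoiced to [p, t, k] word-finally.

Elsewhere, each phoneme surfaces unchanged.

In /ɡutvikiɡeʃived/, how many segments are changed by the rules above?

2

Segments that undergo a rule: /t/ → [ʔ] (rule 2); /d/ → [t] (rule 3).
All other segments surface unchanged.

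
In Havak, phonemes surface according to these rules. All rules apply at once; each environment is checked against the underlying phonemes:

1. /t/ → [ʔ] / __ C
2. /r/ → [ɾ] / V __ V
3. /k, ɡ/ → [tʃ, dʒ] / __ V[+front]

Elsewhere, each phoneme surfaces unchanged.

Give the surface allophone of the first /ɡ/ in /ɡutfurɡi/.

/ɡ/ — word-initial; rule 3 does not apply here → [ɡ].

[ɡ]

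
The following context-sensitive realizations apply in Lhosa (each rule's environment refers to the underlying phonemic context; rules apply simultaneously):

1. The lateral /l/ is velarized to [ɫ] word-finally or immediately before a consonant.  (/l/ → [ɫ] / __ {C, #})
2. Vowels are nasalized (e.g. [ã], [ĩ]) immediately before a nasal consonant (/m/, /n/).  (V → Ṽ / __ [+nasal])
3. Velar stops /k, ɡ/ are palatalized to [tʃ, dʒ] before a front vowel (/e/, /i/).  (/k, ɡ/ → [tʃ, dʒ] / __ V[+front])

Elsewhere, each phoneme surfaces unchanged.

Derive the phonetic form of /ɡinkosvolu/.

/ɡ/ — word-initial, before a front vowel — surfaces as [dʒ] (rule 3).
/i/ meets the environment for rule 2 (before a nasal consonant) → [ĩ].
/k/ (between /n/ and /o/): rule 3 targets it, but not before a front vowel → unchanged [k].
/o/ (between /k/ and /s/) is in the target of rule 2 but the environment (before a nasal consonant) is not met → [o].
/o/ (between /v/ and /l/): rule 2 targets it, but not before a nasal consonant → unchanged [o].
/l/ (between /o/ and /u/) fails the environment for rule 1, so it stays [l].
/u/ (word-final) fails the environment for rule 2, so it stays [u].

[dʒĩnkosvolu]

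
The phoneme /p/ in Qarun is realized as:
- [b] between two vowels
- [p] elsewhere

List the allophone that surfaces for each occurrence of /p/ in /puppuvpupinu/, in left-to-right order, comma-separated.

Occurrence 1 (position 1): no conditioning environment matches → elsewhere allophone [p].
Occurrence 2 (position 3): no conditioning environment matches → elsewhere allophone [p].
Occurrence 3 (position 4): no conditioning environment matches → elsewhere allophone [p].
Occurrence 4 (position 7): no conditioning environment matches → elsewhere allophone [p].
Occurrence 5 (position 9): between two vowels → [b].

[p], [p], [p], [p], [b]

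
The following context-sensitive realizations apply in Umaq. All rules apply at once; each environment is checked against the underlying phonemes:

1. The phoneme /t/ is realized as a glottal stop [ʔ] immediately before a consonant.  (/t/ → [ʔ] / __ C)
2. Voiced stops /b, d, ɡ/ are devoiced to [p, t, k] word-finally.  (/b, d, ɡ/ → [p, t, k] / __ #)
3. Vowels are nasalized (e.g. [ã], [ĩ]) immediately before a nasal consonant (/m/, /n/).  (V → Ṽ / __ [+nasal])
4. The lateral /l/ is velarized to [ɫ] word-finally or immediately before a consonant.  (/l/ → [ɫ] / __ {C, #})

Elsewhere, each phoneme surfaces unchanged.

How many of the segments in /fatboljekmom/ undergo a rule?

Segments that undergo a rule: /t/ → [ʔ] (rule 1); /l/ → [ɫ] (rule 4); /o/ → [õ] (rule 3).
All other segments surface unchanged.

3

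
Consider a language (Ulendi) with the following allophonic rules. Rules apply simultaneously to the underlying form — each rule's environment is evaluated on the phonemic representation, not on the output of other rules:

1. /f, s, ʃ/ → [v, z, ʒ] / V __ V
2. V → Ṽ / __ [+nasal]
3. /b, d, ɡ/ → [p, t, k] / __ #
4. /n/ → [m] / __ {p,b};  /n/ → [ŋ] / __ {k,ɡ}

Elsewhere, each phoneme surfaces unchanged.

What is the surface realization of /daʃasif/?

/d/ (word-initial) fails the environment for rule 3, so it stays [d].
/a/ (between /d/ and /ʃ/) is in the target of rule 2 but the environment (before a nasal consonant) is not met → [a].
/ʃ/ — between /a/ and /a/, between two vowels — surfaces as [ʒ] (rule 1).
/a/ (between /ʃ/ and /s/): rule 2 targets it, but not before a nasal consonant → unchanged [a].
/s/ (between /a/ and /i/) occurs between two vowels → [z] by rule 1.
/i/ (between /s/ and /f/): rule 2 targets it, but not before a nasal consonant → unchanged [i].
/f/ (word-final) fails the environment for rule 1, so it stays [f].

[daʒazif]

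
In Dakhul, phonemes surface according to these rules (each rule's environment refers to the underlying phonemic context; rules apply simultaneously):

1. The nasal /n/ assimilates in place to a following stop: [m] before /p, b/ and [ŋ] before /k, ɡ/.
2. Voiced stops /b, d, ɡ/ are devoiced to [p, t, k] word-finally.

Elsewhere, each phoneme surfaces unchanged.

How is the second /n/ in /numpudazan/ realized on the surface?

[n]

/n/ — word-final; rule 1 does not apply here → [n].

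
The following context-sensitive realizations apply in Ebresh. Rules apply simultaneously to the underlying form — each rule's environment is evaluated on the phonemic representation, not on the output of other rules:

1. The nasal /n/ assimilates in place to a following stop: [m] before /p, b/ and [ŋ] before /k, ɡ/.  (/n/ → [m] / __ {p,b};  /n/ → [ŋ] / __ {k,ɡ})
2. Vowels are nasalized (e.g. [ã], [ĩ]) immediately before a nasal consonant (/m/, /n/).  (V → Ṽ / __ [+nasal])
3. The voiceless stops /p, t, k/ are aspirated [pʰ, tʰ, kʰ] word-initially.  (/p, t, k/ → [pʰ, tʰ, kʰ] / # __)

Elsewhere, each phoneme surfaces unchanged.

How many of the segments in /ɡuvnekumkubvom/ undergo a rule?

Segments that undergo a rule: /u/ → [ũ] (rule 2); /o/ → [õ] (rule 2).
All other segments surface unchanged.

2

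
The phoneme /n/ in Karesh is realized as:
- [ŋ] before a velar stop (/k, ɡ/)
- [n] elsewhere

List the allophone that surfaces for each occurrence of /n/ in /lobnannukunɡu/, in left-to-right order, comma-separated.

Occurrence 1 (position 4): no conditioning environment matches → elsewhere allophone [n].
Occurrence 2 (position 6): no conditioning environment matches → elsewhere allophone [n].
Occurrence 3 (position 7): no conditioning environment matches → elsewhere allophone [n].
Occurrence 4 (position 11): before a velar stop → [ŋ].

[n], [n], [n], [ŋ]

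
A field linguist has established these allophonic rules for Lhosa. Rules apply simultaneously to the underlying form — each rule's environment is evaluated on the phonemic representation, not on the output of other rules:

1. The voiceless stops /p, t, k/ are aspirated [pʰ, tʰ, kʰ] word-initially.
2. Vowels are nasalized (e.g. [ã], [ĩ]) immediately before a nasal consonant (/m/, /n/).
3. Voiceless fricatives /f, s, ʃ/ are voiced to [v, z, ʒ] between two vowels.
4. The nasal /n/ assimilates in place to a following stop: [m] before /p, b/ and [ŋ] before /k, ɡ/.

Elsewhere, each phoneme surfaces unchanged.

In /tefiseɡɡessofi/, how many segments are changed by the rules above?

Segments that undergo a rule: /t/ → [tʰ] (rule 1); /f/ → [v] (rule 3); /s/ → [z] (rule 3); /f/ → [v] (rule 3).
All other segments surface unchanged.

4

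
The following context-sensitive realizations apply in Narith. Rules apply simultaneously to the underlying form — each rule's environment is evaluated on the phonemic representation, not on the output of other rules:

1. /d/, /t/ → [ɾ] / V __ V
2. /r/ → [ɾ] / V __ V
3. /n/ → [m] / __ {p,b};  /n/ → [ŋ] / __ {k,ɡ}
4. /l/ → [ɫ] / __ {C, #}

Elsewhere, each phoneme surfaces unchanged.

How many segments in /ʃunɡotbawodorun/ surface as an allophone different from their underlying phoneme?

Segments that undergo a rule: /n/ → [ŋ] (rule 3); /d/ → [ɾ] (rule 1); /r/ → [ɾ] (rule 2).
All other segments surface unchanged.

3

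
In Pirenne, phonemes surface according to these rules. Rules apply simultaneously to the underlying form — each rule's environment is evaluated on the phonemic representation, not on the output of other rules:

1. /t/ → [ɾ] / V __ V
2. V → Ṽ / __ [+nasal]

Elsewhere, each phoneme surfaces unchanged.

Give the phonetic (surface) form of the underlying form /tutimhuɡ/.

[tuɾĩmhuɡ]

/t/ — word-initial; rule 1 does not apply here → [t].
/u/ (between /t/ and /t/) fails the environment for rule 2, so it stays [u].
/t/ (between /u/ and /i/): between two vowels, so rule 1 applies → [ɾ].
/i/ (between /t/ and /m/) occurs before a nasal consonant → [ĩ] by rule 2.
/m/ (between /i/ and /h/): no rule targets it → [m].
/h/ (between /m/ and /u/): no rule targets it → [h].
/u/ (between /h/ and /ɡ/): rule 2 targets it, but not before a nasal consonant → unchanged [u].
/ɡ/ stays [ɡ].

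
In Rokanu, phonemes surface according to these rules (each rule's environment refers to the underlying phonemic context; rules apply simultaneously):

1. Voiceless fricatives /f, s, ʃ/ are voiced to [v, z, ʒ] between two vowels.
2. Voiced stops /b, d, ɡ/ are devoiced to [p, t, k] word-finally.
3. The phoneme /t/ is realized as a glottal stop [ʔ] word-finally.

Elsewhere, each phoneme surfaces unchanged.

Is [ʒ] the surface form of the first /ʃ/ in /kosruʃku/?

/ʃ/ (between /u/ and /k/) is in the target of rule 1 but the environment (between two vowels) is not met → [ʃ].
The actual realization is [ʃ], not [ʒ].

No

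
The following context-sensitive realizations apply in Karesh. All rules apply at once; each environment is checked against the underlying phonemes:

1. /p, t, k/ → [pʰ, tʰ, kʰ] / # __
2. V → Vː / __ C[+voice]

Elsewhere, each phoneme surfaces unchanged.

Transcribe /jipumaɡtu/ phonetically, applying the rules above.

[jipuːmaːɡtu]

/j/ (word-initial): no rule targets it → [j].
/i/ (between /j/ and /p/) is in the target of rule 2 but the environment (before a voiced consonant) is not met → [i].
/p/ (between /i/ and /u/) is in the target of rule 1 but the environment (word-initially) is not met → [p].
Rule 2 applies to /u/ (between /p/ and /m/: before a voiced consonant) → [uː].
/m/ stays [m].
/a/ (between /m/ and /ɡ/) occurs before a voiced consonant → [aː] by rule 2.
/ɡ/ (between /a/ and /t/) is unaffected → [ɡ].
/t/ (between /ɡ/ and /u/) is in the target of rule 1 but the environment (word-initially) is not met → [t].
/u/ (word-final) fails the environment for rule 2, so it stays [u].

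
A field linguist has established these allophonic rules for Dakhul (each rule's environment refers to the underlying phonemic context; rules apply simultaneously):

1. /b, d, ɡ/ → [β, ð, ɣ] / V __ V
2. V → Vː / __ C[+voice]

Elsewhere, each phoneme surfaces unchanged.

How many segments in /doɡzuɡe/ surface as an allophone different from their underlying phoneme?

3

Segments that undergo a rule: /o/ → [oː] (rule 2); /u/ → [uː] (rule 2); /ɡ/ → [ɣ] (rule 1).
All other segments surface unchanged.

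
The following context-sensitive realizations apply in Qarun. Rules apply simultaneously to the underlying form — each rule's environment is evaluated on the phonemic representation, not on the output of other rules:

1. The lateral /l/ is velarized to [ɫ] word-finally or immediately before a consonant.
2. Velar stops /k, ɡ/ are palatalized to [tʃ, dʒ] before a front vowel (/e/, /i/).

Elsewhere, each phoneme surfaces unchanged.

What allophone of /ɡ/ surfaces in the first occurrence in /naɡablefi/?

/ɡ/ — between /a/ and /a/; rule 2 does not apply here → [ɡ].

[ɡ]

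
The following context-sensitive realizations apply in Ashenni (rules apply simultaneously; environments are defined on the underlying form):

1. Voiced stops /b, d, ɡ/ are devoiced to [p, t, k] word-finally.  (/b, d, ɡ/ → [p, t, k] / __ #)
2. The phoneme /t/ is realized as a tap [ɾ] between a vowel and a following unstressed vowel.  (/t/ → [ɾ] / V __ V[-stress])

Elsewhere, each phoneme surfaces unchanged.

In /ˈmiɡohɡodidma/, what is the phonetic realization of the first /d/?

/d/ (between /o/ and /i/) fails the environment for rule 1, so it stays [d].

[d]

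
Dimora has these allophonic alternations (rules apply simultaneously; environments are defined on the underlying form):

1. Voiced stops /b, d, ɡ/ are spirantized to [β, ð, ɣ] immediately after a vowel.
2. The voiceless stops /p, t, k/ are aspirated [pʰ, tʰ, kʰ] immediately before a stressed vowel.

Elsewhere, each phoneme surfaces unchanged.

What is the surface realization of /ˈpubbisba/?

/p/ (word-initial): immediately before a stressed vowel, so rule 2 applies → [pʰ].
/u/ (between /p/ and /b/): no rule targets it → [u].
/b/ (between /u/ and /b/) occurs immediately after a vowel → [β] by rule 1.
/b/ (between /b/ and /i/): rule 1 targets it, but not immediately after a vowel → unchanged [b].
/i/ (between /b/ and /s/): no rule targets it → [i].
/s/ (between /i/ and /b/) is unaffected → [s].
/b/ (between /s/ and /a/) is in the target of rule 1 but the environment (immediately after a vowel) is not met → [b].
/a/ (word-final): no rule targets it → [a].

[ˈpʰuβbisba]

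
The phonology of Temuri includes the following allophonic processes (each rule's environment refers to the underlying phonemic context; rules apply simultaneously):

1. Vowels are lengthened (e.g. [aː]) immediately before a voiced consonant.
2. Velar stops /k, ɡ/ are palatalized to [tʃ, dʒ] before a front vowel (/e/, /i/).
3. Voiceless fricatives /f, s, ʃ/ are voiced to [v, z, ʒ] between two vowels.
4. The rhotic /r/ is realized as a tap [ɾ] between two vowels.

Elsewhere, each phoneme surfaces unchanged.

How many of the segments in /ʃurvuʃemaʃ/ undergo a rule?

Segments that undergo a rule: /u/ → [uː] (rule 1); /ʃ/ → [ʒ] (rule 3); /e/ → [eː] (rule 1).
All other segments surface unchanged.

3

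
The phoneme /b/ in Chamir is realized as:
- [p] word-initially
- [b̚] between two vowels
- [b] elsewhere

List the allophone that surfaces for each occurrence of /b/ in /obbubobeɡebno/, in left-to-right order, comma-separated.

Occurrence 1 (position 2): no conditioning environment matches → elsewhere allophone [b].
Occurrence 2 (position 3): no conditioning environment matches → elsewhere allophone [b].
Occurrence 3 (position 5): between two vowels → [b̚].
Occurrence 4 (position 7): between two vowels → [b̚].
Occurrence 5 (position 11): no conditioning environment matches → elsewhere allophone [b].

[b], [b], [b̚], [b̚], [b]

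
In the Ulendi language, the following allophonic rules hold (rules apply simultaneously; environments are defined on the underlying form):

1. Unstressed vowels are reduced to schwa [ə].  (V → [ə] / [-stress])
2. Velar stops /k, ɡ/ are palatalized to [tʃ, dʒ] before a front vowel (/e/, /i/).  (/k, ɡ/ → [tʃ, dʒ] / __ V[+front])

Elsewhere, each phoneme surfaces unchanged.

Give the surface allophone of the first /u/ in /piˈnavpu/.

[ə]

Rule 1 applies to /u/ (word-final: in an unstressed syllable) → [ə].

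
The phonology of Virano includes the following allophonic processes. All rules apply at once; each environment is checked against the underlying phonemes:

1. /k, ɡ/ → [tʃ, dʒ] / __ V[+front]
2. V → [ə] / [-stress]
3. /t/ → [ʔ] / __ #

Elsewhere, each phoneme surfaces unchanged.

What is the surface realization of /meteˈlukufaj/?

/m/ — not in any rule's target class → [m].
/e/ — between /m/ and /t/, in an unstressed syllable — surfaces as [ə] (rule 2).
/t/ (between /e/ and /e/) is in the target of rule 3 but the environment (word-finally) is not met → [t].
/e/ — between /t/ and /l/, in an unstressed syllable — surfaces as [ə] (rule 2).
/l/ (between /e/ and /u/): no rule targets it → [l].
/u/ (between /l/ and /k/): rule 2 targets it, but not in an unstressed syllable → unchanged [u].
/k/ — between /u/ and /u/; rule 1 does not apply here → [k].
/u/ (between /k/ and /f/): in an unstressed syllable, so rule 2 applies → [ə].
/f/ (between /u/ and /a/) is unaffected → [f].
/a/ meets the environment for rule 2 (in an unstressed syllable) → [ə].
/j/ (word-final) is unaffected → [j].

[mətəˈlukəfəj]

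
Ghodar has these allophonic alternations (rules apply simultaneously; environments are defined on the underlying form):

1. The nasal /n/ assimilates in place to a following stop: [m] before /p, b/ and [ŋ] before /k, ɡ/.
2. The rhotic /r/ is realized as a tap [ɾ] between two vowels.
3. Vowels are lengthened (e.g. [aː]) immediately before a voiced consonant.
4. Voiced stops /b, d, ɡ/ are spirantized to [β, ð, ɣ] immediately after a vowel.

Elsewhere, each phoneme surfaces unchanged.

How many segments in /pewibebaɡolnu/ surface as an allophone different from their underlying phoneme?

Segments that undergo a rule: /e/ → [eː] (rule 3); /i/ → [iː] (rule 3); /b/ → [β] (rule 4); /e/ → [eː] (rule 3); /b/ → [β] (rule 4); /a/ → [aː] (rule 3); /ɡ/ → [ɣ] (rule 4); /o/ → [oː] (rule 3).
All other segments surface unchanged.

8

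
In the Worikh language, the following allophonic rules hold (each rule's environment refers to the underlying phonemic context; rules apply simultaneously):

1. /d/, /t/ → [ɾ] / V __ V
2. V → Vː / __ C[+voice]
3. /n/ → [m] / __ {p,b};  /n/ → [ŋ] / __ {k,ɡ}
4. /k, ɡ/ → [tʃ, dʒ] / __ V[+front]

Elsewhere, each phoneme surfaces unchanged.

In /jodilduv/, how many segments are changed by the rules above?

4

Segments that undergo a rule: /o/ → [oː] (rule 2); /d/ → [ɾ] (rule 1); /i/ → [iː] (rule 2); /u/ → [uː] (rule 2).
All other segments surface unchanged.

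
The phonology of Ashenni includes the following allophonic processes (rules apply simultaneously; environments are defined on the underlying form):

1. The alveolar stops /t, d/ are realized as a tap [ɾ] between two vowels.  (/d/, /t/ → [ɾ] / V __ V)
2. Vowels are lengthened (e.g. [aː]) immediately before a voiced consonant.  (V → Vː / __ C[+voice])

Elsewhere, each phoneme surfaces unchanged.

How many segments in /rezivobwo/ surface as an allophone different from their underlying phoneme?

3

Segments that undergo a rule: /e/ → [eː] (rule 2); /i/ → [iː] (rule 2); /o/ → [oː] (rule 2).
All other segments surface unchanged.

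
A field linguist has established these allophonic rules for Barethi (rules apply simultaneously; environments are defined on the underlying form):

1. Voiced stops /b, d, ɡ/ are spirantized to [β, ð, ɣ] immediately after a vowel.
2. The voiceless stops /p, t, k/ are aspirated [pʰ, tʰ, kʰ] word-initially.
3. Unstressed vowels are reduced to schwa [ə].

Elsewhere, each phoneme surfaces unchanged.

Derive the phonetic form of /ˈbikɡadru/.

[ˈbikɡəðrə]

/b/ (word-initial): rule 1 targets it, but not immediately after a vowel → unchanged [b].
/i/ — between /b/ and /k/; rule 3 does not apply here → [i].
/k/ (between /i/ and /ɡ/) fails the environment for rule 2, so it stays [k].
/ɡ/ (between /k/ and /a/) is in the target of rule 1 but the environment (immediately after a vowel) is not met → [ɡ].
Rule 3 applies to /a/ (between /ɡ/ and /d/: in an unstressed syllable) → [ə].
/d/ (between /a/ and /r/) occurs immediately after a vowel → [ð] by rule 1.
/u/ — word-final, in an unstressed syllable — surfaces as [ə] (rule 3).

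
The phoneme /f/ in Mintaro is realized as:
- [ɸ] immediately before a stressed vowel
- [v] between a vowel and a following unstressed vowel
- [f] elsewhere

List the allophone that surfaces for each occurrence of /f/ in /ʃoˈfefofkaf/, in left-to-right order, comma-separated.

[ɸ], [v], [f], [f]

Occurrence 1 (position 3): immediately before a stressed vowel → [ɸ].
Occurrence 2 (position 5): between a vowel and a following unstressed vowel → [v].
Occurrence 3 (position 7): no conditioning environment matches → elsewhere allophone [f].
Occurrence 4 (position 10): no conditioning environment matches → elsewhere allophone [f].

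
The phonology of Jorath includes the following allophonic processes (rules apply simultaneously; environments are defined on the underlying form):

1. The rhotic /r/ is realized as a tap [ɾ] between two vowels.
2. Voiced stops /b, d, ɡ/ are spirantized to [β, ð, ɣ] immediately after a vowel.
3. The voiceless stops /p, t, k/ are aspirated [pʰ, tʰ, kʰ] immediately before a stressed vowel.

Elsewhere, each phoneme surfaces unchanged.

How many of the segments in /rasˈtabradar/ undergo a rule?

3

Segments that undergo a rule: /t/ → [tʰ] (rule 3); /b/ → [β] (rule 2); /d/ → [ð] (rule 2).
All other segments surface unchanged.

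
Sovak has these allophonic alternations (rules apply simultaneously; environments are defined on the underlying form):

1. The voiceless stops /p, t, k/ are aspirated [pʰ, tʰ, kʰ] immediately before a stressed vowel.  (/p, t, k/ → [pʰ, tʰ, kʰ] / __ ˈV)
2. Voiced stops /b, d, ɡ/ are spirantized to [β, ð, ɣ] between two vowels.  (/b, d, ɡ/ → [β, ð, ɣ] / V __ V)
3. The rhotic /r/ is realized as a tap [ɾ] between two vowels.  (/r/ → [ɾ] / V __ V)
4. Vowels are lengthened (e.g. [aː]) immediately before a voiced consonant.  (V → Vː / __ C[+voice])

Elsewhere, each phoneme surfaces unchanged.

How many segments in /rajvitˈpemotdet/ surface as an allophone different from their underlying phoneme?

3

Segments that undergo a rule: /a/ → [aː] (rule 4); /p/ → [pʰ] (rule 1); /e/ → [eː] (rule 4).
All other segments surface unchanged.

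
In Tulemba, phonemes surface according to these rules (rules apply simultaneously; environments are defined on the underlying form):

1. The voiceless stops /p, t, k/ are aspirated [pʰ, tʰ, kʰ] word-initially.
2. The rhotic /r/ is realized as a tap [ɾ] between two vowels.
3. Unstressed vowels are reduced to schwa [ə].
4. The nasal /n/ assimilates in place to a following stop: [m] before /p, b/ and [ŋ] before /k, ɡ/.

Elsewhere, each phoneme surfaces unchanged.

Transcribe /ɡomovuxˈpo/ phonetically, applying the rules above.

/o/ — between /ɡ/ and /m/, in an unstressed syllable — surfaces as [ə] (rule 3).
Rule 3 applies to /o/ (between /m/ and /v/: in an unstressed syllable) → [ə].
/u/ (between /v/ and /x/) occurs in an unstressed syllable → [ə] by rule 3.
/p/ (between /x/ and /o/) fails the environment for rule 1, so it stays [p].
/o/ (word-final) fails the environment for rule 3, so it stays [o].

[ɡəməvəxˈpo]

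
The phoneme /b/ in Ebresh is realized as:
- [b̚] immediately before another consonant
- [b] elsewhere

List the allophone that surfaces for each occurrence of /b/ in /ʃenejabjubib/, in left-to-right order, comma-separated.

[b̚], [b], [b]

Occurrence 1 (position 7): immediately before another consonant → [b̚].
Occurrence 2 (position 10): no conditioning environment matches → elsewhere allophone [b].
Occurrence 3 (position 12): no conditioning environment matches → elsewhere allophone [b].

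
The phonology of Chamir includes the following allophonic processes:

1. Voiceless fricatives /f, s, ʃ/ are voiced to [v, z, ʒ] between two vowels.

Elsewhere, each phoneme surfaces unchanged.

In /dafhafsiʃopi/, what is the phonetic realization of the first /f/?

[f]

/f/ (between /a/ and /h/) is in the target of rule 1 but the environment (between two vowels) is not met → [f].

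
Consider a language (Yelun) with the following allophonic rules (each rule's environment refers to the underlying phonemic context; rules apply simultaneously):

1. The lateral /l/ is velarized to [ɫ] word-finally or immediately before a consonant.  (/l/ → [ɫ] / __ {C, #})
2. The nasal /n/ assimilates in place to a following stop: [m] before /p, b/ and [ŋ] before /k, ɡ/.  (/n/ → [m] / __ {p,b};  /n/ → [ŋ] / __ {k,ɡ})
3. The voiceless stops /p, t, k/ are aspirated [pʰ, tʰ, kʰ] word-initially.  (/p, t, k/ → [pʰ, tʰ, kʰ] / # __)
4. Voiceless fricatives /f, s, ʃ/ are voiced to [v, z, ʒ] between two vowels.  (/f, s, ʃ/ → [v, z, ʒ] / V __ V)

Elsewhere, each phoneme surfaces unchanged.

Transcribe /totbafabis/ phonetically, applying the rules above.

Rule 3 applies to /t/ (word-initial: word-initially) → [tʰ].
/t/ (between /o/ and /b/): rule 3 targets it, but not word-initially → unchanged [t].
/f/ meets the environment for rule 4 (between two vowels) → [v].
/s/ — word-final; rule 4 does not apply here → [s].

[tʰotbavabis]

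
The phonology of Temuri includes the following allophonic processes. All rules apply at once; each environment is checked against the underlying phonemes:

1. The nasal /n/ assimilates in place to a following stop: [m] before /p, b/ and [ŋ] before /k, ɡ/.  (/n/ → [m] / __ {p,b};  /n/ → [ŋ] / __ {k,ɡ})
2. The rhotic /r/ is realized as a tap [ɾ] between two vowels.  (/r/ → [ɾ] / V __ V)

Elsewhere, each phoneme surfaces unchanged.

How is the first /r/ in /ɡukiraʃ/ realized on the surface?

[ɾ]

/r/ — between /i/ and /a/, between two vowels — surfaces as [ɾ] (rule 2).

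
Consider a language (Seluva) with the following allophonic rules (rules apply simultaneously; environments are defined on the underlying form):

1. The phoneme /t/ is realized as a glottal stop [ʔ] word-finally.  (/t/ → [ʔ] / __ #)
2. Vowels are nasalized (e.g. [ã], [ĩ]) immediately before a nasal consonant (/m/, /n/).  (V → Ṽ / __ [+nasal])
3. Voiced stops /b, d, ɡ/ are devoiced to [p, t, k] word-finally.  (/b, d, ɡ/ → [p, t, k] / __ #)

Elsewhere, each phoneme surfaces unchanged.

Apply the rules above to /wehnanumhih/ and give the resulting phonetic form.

[wehnãnũmhih]

/e/ (between /w/ and /h/) is in the target of rule 2 but the environment (before a nasal consonant) is not met → [e].
Rule 2 applies to /a/ (between /n/ and /n/: before a nasal consonant) → [ã].
/u/ (between /n/ and /m/) occurs before a nasal consonant → [ũ] by rule 2.
/i/ (between /h/ and /h/): rule 2 targets it, but not before a nasal consonant → unchanged [i].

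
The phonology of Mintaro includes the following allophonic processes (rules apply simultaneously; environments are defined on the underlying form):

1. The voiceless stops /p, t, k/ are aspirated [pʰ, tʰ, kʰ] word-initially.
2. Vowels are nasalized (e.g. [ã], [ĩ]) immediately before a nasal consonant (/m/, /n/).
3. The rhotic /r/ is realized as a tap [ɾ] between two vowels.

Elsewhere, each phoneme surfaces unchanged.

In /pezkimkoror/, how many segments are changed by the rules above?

3

Segments that undergo a rule: /p/ → [pʰ] (rule 1); /i/ → [ĩ] (rule 2); /r/ → [ɾ] (rule 3).
All other segments surface unchanged.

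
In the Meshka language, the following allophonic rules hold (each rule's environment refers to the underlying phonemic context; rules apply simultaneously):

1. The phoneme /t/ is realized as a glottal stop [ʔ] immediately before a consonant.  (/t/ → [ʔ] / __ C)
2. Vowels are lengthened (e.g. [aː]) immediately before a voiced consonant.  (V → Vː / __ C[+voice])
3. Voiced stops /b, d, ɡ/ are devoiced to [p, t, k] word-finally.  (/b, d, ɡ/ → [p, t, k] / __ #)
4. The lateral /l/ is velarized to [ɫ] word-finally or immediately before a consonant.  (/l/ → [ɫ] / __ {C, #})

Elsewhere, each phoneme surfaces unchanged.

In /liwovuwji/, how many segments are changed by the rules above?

3

Segments that undergo a rule: /i/ → [iː] (rule 2); /o/ → [oː] (rule 2); /u/ → [uː] (rule 2).
All other segments surface unchanged.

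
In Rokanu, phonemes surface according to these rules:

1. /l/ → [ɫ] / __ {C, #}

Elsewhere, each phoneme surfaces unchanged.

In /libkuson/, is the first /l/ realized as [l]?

/l/ (word-initial): rule 1 targets it, but not word-finally or immediately before a consonant → unchanged [l].
The actual realization is [l], which matches [l].

Yes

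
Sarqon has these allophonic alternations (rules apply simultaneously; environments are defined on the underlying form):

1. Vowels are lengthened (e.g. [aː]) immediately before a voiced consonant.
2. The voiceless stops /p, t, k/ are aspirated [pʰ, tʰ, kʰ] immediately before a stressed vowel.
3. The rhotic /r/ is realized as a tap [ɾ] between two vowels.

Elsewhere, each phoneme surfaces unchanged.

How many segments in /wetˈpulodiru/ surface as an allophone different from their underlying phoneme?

Segments that undergo a rule: /p/ → [pʰ] (rule 2); /u/ → [uː] (rule 1); /o/ → [oː] (rule 1); /i/ → [iː] (rule 1); /r/ → [ɾ] (rule 3).
All other segments surface unchanged.

5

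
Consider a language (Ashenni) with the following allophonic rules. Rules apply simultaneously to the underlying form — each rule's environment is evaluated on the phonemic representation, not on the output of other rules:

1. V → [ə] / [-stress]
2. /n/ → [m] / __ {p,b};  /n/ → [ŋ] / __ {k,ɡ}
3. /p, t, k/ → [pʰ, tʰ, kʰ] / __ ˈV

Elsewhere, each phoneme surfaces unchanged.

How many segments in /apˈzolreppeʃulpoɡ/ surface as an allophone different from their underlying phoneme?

5

Segments that undergo a rule: /a/ → [ə] (rule 1); /e/ → [ə] (rule 1); /e/ → [ə] (rule 1); /u/ → [ə] (rule 1); /o/ → [ə] (rule 1).
All other segments surface unchanged.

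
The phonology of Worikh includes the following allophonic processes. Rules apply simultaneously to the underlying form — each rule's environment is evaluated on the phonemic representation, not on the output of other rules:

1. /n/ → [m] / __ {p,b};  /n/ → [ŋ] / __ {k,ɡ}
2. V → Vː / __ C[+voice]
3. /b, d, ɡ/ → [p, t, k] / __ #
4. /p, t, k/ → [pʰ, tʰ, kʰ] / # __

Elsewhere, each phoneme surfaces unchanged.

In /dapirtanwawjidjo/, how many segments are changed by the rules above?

Segments that undergo a rule: /i/ → [iː] (rule 2); /a/ → [aː] (rule 2); /a/ → [aː] (rule 2); /i/ → [iː] (rule 2).
All other segments surface unchanged.

4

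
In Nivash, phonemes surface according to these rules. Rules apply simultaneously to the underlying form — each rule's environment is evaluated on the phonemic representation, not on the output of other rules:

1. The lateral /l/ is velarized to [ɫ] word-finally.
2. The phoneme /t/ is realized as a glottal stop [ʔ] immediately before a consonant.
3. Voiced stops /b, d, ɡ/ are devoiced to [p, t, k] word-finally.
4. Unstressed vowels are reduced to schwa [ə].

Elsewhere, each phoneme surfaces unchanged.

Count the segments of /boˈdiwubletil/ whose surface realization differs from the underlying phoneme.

Segments that undergo a rule: /o/ → [ə] (rule 4); /u/ → [ə] (rule 4); /e/ → [ə] (rule 4); /i/ → [ə] (rule 4); /l/ → [ɫ] (rule 1).
All other segments surface unchanged.

5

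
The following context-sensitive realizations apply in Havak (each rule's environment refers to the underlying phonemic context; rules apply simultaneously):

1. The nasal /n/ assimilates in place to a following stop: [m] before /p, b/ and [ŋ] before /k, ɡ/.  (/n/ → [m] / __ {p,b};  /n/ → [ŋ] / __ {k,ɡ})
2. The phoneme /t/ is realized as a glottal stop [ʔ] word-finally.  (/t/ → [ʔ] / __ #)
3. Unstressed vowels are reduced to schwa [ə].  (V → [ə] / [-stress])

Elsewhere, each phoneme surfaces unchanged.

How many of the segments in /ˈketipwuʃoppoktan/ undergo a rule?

Segments that undergo a rule: /i/ → [ə] (rule 3); /u/ → [ə] (rule 3); /o/ → [ə] (rule 3); /o/ → [ə] (rule 3); /a/ → [ə] (rule 3).
All other segments surface unchanged.

5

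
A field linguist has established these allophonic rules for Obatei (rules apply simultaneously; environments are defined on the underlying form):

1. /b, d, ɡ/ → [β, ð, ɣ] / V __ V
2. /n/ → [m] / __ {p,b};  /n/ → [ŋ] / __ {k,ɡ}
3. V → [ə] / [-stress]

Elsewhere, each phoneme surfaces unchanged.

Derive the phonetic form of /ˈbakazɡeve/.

[ˈbakəzɡəvə]

/b/ (word-initial): rule 1 targets it, but not between two vowels → unchanged [b].
/a/ (between /b/ and /k/) is in the target of rule 3 but the environment (in an unstressed syllable) is not met → [a].
/k/ (between /a/ and /a/): no rule targets it → [k].
/a/ (between /k/ and /z/): in an unstressed syllable, so rule 3 applies → [ə].
/z/ — not in any rule's target class → [z].
/ɡ/ — between /z/ and /e/; rule 1 does not apply here → [ɡ].
/e/ (between /ɡ/ and /v/): in an unstressed syllable, so rule 3 applies → [ə].
/v/ (between /e/ and /e/): no rule targets it → [v].
/e/ (word-final) occurs in an unstressed syllable → [ə] by rule 3.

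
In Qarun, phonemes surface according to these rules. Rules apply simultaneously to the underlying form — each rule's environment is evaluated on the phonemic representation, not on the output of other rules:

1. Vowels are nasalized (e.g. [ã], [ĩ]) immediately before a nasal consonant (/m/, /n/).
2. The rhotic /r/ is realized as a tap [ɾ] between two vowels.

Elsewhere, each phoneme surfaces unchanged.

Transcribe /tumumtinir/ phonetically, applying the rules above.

/u/ — between /t/ and /m/, before a nasal consonant — surfaces as [ũ] (rule 1).
/u/ — between /m/ and /m/, before a nasal consonant — surfaces as [ũ] (rule 1).
/i/ (between /t/ and /n/) occurs before a nasal consonant → [ĩ] by rule 1.
/i/ — between /n/ and /r/; rule 1 does not apply here → [i].
/r/ (word-final) is in the target of rule 2 but the environment (between two vowels) is not met → [r].

[tũmũmtĩnir]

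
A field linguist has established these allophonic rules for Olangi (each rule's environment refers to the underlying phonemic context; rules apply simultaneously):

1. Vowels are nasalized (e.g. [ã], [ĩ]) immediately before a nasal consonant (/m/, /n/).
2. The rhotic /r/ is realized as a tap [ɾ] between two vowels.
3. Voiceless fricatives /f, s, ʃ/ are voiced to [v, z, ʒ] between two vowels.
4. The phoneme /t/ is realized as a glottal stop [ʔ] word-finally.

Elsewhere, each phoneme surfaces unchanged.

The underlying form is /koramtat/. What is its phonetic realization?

[koɾãmtaʔ]

/k/ (word-initial) is unaffected → [k].
/o/ — between /k/ and /r/; rule 1 does not apply here → [o].
/r/ (between /o/ and /a/): between two vowels, so rule 2 applies → [ɾ].
Rule 1 applies to /a/ (between /r/ and /m/: before a nasal consonant) → [ã].
/m/ — not in any rule's target class → [m].
/t/ (between /m/ and /a/) fails the environment for rule 4, so it stays [t].
/a/ (between /t/ and /t/) fails the environment for rule 1, so it stays [a].
Rule 4 applies to /t/ (word-final: word-finally) → [ʔ].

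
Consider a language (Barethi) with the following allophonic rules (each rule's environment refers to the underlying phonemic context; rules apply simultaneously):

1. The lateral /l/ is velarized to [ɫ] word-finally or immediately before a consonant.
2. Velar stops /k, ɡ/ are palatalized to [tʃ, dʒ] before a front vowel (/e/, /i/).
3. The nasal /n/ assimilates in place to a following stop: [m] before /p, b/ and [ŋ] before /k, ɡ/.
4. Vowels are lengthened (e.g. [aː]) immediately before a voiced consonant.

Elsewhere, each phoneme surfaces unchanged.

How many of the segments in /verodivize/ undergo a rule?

4

Segments that undergo a rule: /e/ → [eː] (rule 4); /o/ → [oː] (rule 4); /i/ → [iː] (rule 4); /i/ → [iː] (rule 4).
All other segments surface unchanged.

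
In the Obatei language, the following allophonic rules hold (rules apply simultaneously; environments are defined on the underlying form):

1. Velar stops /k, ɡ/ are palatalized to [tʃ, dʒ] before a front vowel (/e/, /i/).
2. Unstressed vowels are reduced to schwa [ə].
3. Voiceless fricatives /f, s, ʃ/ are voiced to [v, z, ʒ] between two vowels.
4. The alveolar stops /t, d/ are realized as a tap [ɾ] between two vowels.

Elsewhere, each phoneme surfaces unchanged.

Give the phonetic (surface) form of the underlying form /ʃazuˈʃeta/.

/ʃ/ (word-initial) is in the target of rule 3 but the environment (between two vowels) is not met → [ʃ].
/a/ meets the environment for rule 2 (in an unstressed syllable) → [ə].
/z/ stays [z].
Rule 2 applies to /u/ (between /z/ and /ʃ/: in an unstressed syllable) → [ə].
/ʃ/ meets the environment for rule 3 (between two vowels) → [ʒ].
/e/ — between /ʃ/ and /t/; rule 2 does not apply here → [e].
Rule 4 applies to /t/ (between /e/ and /a/: between two vowels) → [ɾ].
/a/ meets the environment for rule 2 (in an unstressed syllable) → [ə].

[ʃəzəˈʒeɾə]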